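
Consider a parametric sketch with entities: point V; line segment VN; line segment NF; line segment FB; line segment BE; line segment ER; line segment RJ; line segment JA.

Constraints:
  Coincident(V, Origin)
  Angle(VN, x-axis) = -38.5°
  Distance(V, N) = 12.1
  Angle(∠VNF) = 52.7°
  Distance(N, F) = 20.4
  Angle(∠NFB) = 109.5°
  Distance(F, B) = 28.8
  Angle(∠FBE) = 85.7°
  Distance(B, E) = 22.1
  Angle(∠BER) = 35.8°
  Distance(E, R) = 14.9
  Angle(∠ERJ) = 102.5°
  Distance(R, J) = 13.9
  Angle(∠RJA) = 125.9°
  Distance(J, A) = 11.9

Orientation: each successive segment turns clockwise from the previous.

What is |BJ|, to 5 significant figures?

0.64315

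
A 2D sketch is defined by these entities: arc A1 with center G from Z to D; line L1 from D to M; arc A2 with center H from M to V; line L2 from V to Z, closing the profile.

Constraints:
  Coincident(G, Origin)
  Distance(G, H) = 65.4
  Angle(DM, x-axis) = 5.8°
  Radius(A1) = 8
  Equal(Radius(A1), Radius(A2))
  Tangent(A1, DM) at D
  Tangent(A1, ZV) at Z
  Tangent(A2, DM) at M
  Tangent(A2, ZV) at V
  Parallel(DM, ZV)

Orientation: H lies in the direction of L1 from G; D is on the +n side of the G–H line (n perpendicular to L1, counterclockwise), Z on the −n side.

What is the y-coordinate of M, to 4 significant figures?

14.57

The slot axis is L1's direction at 5.8°, so u = (cos 5.8°, sin 5.8°) = (0.9949, 0.1011) and n = (−sin 5.8°, cos 5.8°) = (-0.1011, 0.9949). G is at the origin and H lies 65.4 along u from G, so H = 65.4·u = (65.07, 6.609). Tangency of A1 to both parallel lines with radius 8.0 puts D and Z at G ± 8.0·n: D = (-0.8085, 7.959), Z = (0.8085, -7.959). Equal radii place M and V the same way about H: M = H + 8.0·n = (64.26, 14.57), V = H − 8.0·n = (65.87, -1.350). So M.y = 14.57.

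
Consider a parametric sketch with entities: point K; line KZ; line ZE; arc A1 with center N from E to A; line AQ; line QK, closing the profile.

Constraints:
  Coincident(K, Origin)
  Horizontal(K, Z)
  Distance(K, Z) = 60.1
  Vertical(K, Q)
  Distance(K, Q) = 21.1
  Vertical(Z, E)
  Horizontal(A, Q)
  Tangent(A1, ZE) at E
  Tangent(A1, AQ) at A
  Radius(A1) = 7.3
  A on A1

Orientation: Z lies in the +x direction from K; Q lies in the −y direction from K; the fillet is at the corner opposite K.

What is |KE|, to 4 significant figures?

61.66

The virtual corner opposite K is at (60.10, -21.10). The tangent condition forces NE to be normal to ZE and since A1 is tangent to AQ there, NA ⟂ AQ, with radius 7.3, so the center N sits 7.3 in from both sides at N = (52.80, -13.80). That places the tangent points at E = (60.10, -13.80) on ZE and A = (52.80, -21.10) on AQ. Then |KE| = |E − K| = 61.66.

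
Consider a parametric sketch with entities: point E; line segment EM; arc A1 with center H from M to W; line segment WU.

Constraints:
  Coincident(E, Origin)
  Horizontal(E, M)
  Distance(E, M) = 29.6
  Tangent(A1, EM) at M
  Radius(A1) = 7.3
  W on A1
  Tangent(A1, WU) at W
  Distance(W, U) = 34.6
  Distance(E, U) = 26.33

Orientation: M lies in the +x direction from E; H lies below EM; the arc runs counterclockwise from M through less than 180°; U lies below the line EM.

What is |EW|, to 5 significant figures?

24.575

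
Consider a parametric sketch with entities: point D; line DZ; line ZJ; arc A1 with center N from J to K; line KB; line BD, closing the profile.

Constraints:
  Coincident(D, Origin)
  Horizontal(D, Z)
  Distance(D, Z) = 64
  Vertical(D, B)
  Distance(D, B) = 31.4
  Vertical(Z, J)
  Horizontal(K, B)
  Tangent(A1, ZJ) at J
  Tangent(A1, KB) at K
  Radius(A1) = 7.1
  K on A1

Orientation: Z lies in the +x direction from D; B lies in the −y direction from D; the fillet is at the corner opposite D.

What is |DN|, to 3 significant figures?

61.9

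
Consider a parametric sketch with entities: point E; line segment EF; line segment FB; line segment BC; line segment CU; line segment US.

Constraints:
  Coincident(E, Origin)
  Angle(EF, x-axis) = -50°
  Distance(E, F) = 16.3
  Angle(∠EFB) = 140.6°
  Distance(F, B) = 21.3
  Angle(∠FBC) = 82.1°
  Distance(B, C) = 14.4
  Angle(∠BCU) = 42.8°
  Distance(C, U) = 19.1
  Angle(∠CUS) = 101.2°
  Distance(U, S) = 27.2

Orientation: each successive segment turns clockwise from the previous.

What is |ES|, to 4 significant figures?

50.70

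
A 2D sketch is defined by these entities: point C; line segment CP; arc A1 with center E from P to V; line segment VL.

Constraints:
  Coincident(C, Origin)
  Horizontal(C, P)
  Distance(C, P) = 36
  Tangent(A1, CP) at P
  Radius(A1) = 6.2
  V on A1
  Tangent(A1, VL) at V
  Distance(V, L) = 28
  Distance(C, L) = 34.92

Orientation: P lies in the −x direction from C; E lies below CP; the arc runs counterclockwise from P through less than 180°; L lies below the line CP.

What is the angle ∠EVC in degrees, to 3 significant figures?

33.7°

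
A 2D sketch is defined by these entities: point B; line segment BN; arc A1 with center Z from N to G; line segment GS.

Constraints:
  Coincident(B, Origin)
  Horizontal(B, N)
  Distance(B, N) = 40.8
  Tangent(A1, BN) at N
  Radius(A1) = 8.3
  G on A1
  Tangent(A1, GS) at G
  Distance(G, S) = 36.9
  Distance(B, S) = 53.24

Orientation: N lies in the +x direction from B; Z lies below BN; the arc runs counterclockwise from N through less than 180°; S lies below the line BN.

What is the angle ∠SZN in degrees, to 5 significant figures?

162.50°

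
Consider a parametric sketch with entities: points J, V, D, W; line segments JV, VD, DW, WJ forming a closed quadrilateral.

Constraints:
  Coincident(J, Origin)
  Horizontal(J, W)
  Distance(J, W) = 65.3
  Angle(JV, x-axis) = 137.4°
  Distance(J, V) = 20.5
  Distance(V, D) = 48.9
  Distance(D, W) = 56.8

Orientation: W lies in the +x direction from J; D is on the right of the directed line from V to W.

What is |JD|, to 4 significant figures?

28.97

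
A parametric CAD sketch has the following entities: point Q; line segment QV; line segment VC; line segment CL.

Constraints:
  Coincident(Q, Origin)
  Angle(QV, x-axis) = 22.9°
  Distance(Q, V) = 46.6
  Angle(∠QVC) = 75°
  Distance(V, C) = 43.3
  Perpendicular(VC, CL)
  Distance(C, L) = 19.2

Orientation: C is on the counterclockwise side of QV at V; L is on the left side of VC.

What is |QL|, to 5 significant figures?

40.523

∠QVC = 75.0°, so VC runs at 22.9° + (180° − 75.0°) = 127.90° from the x-axis; with |VC| = 43.3, C = V + 43.3·(cos 127.90°, sin 127.90°) = (16.329, 52.301). VC is perpendicular to CL; with |CL| = 19.2 on the left of VC, L = C + 19.2·(-0.78908, -0.61429) = (1.1783, 40.506). Then |QL| = |L − Q| = 40.523.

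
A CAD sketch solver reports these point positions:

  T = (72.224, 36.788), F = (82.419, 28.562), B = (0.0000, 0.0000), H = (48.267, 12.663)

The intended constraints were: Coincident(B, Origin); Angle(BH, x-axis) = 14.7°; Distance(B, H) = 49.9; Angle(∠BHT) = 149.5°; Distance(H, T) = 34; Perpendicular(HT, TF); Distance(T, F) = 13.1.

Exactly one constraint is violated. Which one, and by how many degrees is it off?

Perpendicular(HT, TF) — off by 5.90°.

B = (0.00, 0.00) ✓; BH at 14.70° ✓; |BH| = 49.90 ✓; ∠BHT = 149.5° ✓; |HT| = 34.00 ✓; ∠(HT, TF) = 84.10° ✗; |TF| = 13.10 ✓.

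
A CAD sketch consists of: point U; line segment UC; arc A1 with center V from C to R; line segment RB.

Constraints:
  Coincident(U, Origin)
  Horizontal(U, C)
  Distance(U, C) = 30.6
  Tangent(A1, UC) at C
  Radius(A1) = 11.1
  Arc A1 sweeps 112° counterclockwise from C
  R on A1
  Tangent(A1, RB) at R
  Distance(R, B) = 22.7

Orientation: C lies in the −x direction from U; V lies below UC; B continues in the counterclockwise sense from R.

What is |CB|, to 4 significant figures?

36.35

U is at the origin; UC is horizontal with |UC| = 30.6 and C on the −x side, so C = (-30.60, 0.000). Since A1 is tangent to UC there, VC ⟂ UC, so V = C + (0, -11.1) = (-30.60, -11.10). On A1, C sits at bearing 90° from V; a 112° counterclockwise sweep puts R at bearing 202°, so R = V + 11.1·(cos 202°, sin 202°) = (-40.89, -15.26). A1 meets RB tangentially, so VR is at right angles to RB, so RB runs along (−sin 202°, cos 202°); with |RB| = 22.7, B = (-32.39, -36.31). Then |CB| = |B − C| = 36.35.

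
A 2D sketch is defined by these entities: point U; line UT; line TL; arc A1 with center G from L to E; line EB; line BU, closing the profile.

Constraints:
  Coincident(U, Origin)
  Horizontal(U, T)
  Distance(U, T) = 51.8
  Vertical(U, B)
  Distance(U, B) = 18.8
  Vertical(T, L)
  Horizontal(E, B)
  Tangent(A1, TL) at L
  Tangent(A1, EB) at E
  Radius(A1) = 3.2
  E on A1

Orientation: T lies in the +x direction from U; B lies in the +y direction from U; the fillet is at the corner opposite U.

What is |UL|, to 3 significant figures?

54.1

The virtual corner opposite U is at (51.8, 18.8). The tangent condition forces GL to be normal to TL and the tangent condition forces GE to be normal to EB, with radius 3.2, so the center G sits 3.2 in from both sides at G = (48.6, 15.6). That places the tangent points at L = (51.8, 15.6) on TL and E = (48.6, 18.8) on EB. Then |UL| = |L − U| = 54.1.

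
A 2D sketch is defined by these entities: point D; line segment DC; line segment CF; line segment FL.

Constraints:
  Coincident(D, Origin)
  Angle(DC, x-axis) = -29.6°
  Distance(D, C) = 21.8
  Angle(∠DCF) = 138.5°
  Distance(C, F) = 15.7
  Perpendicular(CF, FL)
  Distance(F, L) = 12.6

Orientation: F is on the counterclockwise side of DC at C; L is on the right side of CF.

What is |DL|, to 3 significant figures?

41.9

D is at the origin; DC runs at -29.6° with length 21.8, so C = 21.8·(cos -29.6°, sin -29.6°) = (19.0, -10.8). ∠DCF = 138.5°, so CF runs at -29.6° + (180° − 138.5°) = 11.9° from the x-axis; with |CF| = 15.7, F = C + 15.7·(cos 11.9°, sin 11.9°) = (34.3, -7.53). CF ⟂ FL; with |FL| = 12.6 on the right of CF, L = F + 12.6·(0.206, -0.979) = (36.9, -19.9). Then |DL| = |L − D| = 41.9.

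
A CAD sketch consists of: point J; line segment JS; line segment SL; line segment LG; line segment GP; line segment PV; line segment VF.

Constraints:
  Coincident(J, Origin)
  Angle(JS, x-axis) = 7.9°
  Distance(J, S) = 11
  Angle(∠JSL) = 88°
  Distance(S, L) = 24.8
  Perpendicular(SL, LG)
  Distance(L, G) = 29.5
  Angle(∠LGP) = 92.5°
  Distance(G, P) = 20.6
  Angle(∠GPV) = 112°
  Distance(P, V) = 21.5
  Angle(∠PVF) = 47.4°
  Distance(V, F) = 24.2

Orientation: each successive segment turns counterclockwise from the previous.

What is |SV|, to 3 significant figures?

11.8

J is at the origin; JS runs at 7.9° with length 11.0, so S = (10.9, 1.51). ∠JSL = 88.0° gives SL at 99.9° from the x-axis; with |SL| = 24.8, L = (6.63, 25.9). SL ⟂ LG, so LG runs at -170°; with |LG| = 29.5, G = (-22.4, 20.9). ∠LGP = 92.5° gives GP at -82.6° from the x-axis; with |GP| = 20.6, P = (-19.8, 0.442). ∠GPV = 112.0° gives PV at -14.6° from the x-axis; with |PV| = 21.5, V = (1.03, -4.98). Then |SV| = |V − S| = 11.8.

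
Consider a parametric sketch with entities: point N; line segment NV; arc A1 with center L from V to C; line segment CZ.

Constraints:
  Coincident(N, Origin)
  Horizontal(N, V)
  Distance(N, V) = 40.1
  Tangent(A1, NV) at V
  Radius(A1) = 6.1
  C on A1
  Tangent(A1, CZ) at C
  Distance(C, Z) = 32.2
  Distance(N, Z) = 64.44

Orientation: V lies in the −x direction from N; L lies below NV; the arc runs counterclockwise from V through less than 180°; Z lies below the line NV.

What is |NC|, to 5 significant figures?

46.277

N is at the origin; N and V share the same y with |NV| = 40.1 and V on the −x side, so V = (-40.100, 0.0000). The tangent condition forces LV to be normal to NV, so L = V + (0, -6.1) = (-40.100, -6.1000). Since LC ⟂ CZ (tangency), |LZ| = √(6.1² + 32.2²) = 32.773 regardless of where C sits on A1. So Z lies on both circle(N, 64.44) and circle(L, 32.773); the below-NV intersection is Z = (-53.416, -36.046). C is the foot of the tangent from Z: C = (-46.038, -4.7023).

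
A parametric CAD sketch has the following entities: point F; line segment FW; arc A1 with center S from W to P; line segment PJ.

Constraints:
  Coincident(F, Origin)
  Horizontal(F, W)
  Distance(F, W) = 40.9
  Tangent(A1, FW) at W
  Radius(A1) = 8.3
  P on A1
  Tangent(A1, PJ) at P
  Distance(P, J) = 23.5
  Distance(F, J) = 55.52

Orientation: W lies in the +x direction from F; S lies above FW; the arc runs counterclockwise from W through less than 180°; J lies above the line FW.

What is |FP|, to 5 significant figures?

50.033

F is at the origin; FW is horizontal with |FW| = 40.9 and W on the +x side, so W = (40.900, 0.0000). Since A1 is tangent to FW there, SW ⟂ FW, so S = W + (0, 8.3) = (40.900, 8.3000). Since SP ⟂ PJ (tangency), |SJ| = √(8.3² + 23.5²) = 24.923 regardless of where P sits on A1. So J lies on both circle(F, 55.52) and circle(S, 24.923); the above-FW intersection is J = (44.699, 32.931). P is the foot of the tangent from J: P = (49.056, 9.8389).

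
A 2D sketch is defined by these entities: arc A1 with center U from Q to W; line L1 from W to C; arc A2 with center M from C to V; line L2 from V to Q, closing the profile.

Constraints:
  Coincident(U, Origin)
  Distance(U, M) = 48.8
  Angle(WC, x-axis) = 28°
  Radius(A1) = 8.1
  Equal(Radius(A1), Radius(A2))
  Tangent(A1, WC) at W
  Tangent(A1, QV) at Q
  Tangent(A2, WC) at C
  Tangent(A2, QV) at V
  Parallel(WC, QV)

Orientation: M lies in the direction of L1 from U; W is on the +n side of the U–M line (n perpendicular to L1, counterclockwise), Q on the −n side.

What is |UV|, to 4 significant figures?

49.47

The slot axis is L1's direction at 28.0°, so u = (cos 28.0°, sin 28.0°) = (0.8829, 0.4695) and n = (−sin 28.0°, cos 28.0°) = (-0.4695, 0.8829). U is at the origin and M lies 48.8 along u from U, so M = 48.8·u = (43.09, 22.91). Tangency of A1 to both parallel lines with radius 8.1 puts W and Q at U ± 8.1·n: W = (-3.803, 7.152), Q = (3.803, -7.152). Equal radii place C and V the same way about M: C = M + 8.1·n = (39.29, 30.06), V = M − 8.1·n = (46.89, 15.76). Then |UV| = |V − U| = 49.47.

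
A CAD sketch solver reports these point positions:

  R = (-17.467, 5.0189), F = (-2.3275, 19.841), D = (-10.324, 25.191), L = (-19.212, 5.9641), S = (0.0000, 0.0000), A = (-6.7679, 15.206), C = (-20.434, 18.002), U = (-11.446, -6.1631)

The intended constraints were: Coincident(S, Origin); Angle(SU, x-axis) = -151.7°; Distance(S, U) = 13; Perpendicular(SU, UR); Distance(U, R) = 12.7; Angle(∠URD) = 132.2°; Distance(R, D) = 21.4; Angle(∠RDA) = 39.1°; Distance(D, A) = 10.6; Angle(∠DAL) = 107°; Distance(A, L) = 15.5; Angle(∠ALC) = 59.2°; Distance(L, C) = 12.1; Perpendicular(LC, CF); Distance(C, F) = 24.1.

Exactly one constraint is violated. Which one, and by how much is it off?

Distance(C, F) = 24.1 — off by 5.90.

S = (0.00, 0.00) ✓; SU at -151.7° ✓; |SU| = 13.00 ✓; ∠(SU, UR) = 90.00° ✓; |UR| = 12.70 ✓; ∠URD = 132.2° ✓; |RD| = 21.40 ✓; ∠RDA = 39.10° ✓; |DA| = 10.60 ✓; ∠DAL = 107.0° ✓; |AL| = 15.50 ✓; ∠ALC = 59.20° ✓; |LC| = 12.10 ✓; ∠(LC, CF) = 90.00° ✓; |CF| = 18.20 ✗.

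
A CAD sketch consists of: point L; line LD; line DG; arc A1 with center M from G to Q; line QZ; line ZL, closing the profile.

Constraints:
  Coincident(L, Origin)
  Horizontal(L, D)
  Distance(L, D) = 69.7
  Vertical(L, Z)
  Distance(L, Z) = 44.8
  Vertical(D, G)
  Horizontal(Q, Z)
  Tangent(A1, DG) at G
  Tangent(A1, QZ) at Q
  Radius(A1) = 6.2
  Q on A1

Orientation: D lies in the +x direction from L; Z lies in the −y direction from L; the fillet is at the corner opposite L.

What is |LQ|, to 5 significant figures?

77.713

The virtual corner opposite L is at (69.700, -44.800). The tangent condition forces MG to be normal to DG and since A1 is tangent to QZ there, MQ ⟂ QZ, with radius 6.2, so the center M sits 6.2 in from both sides at M = (63.500, -38.600). That places the tangent points at G = (69.700, -38.600) on DG and Q = (63.500, -44.800) on QZ. Then |LQ| = |Q − L| = 77.713.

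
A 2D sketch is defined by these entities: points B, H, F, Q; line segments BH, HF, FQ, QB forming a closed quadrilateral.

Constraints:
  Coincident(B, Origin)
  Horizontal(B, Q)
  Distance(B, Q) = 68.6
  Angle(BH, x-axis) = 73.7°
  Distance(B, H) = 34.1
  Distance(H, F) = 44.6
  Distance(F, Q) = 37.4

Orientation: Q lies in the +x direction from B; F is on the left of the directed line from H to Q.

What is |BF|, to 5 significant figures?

64.189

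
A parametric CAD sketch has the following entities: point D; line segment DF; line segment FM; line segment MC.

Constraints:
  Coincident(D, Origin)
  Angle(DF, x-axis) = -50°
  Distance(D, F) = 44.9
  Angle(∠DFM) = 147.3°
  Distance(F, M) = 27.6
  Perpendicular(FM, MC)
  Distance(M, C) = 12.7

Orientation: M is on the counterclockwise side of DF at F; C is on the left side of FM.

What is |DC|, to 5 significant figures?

66.397

∠DFM = 147.3°, so FM runs at -50.0° + (180° − 147.3°) = -17.300° from the x-axis; with |FM| = 27.6, M = F + 27.6·(cos -17.300°, sin -17.300°) = (55.213, -42.603). FM ⟂ MC; with |MC| = 12.7 on the left of FM, C = M + 12.7·(0.29737, 0.95476) = (58.989, -30.477). Then |DC| = |C − D| = 66.397.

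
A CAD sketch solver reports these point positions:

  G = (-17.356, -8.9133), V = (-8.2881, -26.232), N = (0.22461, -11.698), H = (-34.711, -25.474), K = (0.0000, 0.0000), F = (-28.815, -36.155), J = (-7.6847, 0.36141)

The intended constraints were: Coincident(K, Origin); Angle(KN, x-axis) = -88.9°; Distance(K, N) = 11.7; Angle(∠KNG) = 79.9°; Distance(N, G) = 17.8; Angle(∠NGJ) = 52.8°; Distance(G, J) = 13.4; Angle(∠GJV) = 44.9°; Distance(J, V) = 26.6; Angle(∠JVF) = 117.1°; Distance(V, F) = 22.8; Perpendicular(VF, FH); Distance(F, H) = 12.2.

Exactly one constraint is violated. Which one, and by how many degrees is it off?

Perpendicular(VF, FH) — off by 3.10°.

K = (0.00, 0.00) ✓; KN at -88.90° ✓; |KN| = 11.70 ✓; ∠KNG = 79.90° ✓; |NG| = 17.80 ✓; ∠NGJ = 52.80° ✓; |GJ| = 13.40 ✓; ∠GJV = 44.90° ✓; |JV| = 26.60 ✓; ∠JVF = 117.1° ✓; |VF| = 22.80 ✓; ∠(VF, FH) = 86.90° ✗; |FH| = 12.20 ✓.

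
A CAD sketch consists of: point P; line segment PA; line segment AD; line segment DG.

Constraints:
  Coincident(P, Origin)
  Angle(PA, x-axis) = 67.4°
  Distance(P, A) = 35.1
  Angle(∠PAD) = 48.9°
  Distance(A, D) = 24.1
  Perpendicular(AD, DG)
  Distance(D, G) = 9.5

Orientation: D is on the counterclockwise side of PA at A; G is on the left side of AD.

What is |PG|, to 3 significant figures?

17.0

P is at the origin; PA runs at 67.4° with length 35.1, so A = 35.1·(cos 67.4°, sin 67.4°) = (13.5, 32.4). ∠PAD = 48.9°, so AD runs at 67.4° + (180° − 48.9°) = 198° from the x-axis; with |AD| = 24.1, D = A + 24.1·(cos 198°, sin 198°) = (-9.37, 24.8). AD ⟂ DG; with |DG| = 9.5 on the left of AD, G = D + 9.5·(0.317, -0.948) = (-6.35, 15.7). Then |PG| = |G − P| = 17.0.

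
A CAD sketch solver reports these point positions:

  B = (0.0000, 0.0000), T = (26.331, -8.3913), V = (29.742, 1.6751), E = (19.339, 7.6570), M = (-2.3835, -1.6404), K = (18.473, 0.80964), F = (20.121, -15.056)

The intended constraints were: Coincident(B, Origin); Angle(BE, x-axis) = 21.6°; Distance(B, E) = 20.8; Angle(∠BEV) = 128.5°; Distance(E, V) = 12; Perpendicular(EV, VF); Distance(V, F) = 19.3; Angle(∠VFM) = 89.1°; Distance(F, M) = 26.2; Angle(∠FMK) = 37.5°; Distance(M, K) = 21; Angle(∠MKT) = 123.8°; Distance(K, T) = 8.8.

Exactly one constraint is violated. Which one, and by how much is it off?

Distance(K, T) = 8.8 — off by 3.30.

B = (0.00, 0.00) ✓; BE at 21.60° ✓; |BE| = 20.80 ✓; ∠BEV = 128.5° ✓; |EV| = 12.00 ✓; ∠(EV, VF) = 90.00° ✓; |VF| = 19.30 ✓; ∠VFM = 89.10° ✓; |FM| = 26.20 ✓; ∠FMK = 37.50° ✓; |MK| = 21.00 ✓; ∠MKT = 123.8° ✓; |KT| = 12.10 ✗.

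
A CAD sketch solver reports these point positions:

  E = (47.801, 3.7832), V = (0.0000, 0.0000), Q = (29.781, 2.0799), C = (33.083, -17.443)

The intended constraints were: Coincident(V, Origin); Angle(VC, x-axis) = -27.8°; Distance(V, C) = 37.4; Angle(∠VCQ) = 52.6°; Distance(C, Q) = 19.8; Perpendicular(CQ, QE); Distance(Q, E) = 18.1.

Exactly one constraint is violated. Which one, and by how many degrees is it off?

Perpendicular(CQ, QE) — off by 4.20°.

V = (0.00, 0.00) ✓; VC at -27.80° ✓; |VC| = 37.40 ✓; ∠VCQ = 52.60° ✓; |CQ| = 19.80 ✓; ∠(CQ, QE) = 94.20° ✗; |QE| = 18.10 ✓.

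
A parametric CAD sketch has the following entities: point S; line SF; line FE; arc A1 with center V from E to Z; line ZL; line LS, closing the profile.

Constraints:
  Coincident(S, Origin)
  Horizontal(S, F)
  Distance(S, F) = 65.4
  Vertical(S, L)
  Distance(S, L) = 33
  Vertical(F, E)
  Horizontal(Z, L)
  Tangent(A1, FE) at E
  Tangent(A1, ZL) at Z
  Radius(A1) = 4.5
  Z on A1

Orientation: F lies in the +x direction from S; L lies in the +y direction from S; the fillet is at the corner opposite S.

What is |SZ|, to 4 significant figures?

69.27

The virtual corner opposite S is at (65.40, 33.00). The tangent condition forces VE to be normal to FE and the tangent condition forces VZ to be normal to ZL, with radius 4.5, so the center V sits 4.5 in from both sides at V = (60.90, 28.50). That places the tangent points at E = (65.40, 28.50) on FE and Z = (60.90, 33.00) on ZL. Then |SZ| = |Z − S| = 69.27.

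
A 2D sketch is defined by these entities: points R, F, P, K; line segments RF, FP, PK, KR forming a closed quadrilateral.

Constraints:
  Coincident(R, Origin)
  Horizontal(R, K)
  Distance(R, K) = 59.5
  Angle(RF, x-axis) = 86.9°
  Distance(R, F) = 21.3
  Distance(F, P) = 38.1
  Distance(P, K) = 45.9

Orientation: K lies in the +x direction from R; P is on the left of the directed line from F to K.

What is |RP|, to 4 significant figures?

52.24

R is at the origin; R and K share the same y with |RK| = 59.5 and K in +x, so K = (59.5, 0). RF runs at 86.9° with |RF| = 21.3, so F = (1.152, 21.27). P is determined by |FP| = 38.1 and |PK| = 45.9 together: it lies at the intersection of circle(F, 38.1) and circle(K, 45.9). With |FK| = 62.10, the foot of the radical line on FK is 25.78 from F and the perpendicular offset is √(38.1² − 25.78²) = 28.06. Taking the left-of-FK solution: P = (34.98, 38.80).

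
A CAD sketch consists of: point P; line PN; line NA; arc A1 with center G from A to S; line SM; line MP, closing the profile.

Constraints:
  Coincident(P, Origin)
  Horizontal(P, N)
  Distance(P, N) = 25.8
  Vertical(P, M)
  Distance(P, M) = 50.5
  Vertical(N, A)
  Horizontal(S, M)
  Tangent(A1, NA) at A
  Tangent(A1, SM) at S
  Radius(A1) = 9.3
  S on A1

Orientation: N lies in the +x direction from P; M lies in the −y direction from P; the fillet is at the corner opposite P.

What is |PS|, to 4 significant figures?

53.13

P is at the origin; P and N share the same y with |PN| = 25.8 and N on the +x side, so N = (25.80, 0.000). P and M share the same x with |PM| = 50.5 and M on the −y side, so M = (0.000, -50.50). The virtual corner opposite P is at (25.80, -50.50). Since A1 is tangent to NA there, GA ⟂ NA and since A1 is tangent to SM there, GS ⟂ SM, with radius 9.3, so the center G sits 9.3 in from both sides at G = (16.50, -41.20). That places the tangent points at A = (25.80, -41.20) on NA and S = (16.50, -50.50) on SM. Then |PS| = |S − P| = 53.13.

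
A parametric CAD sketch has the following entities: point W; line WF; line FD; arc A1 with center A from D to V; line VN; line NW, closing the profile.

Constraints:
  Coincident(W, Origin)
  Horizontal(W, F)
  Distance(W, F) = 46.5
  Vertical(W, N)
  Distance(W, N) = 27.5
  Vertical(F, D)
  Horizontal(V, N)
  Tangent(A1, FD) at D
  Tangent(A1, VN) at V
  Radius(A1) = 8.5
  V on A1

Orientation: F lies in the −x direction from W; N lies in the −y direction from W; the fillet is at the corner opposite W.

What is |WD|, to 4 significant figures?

50.23

W is at the origin; W and F share the same y with |WF| = 46.5 and F on the −x side, so F = (-46.50, 0.000). WN is vertical with |WN| = 27.5 and N on the −y side, so N = (0.000, -27.50). The virtual corner opposite W is at (-46.50, -27.50). Tangency of A1 to FD means the radius AD is perpendicular to FD and the tangent condition forces AV to be normal to VN, with radius 8.5, so the center A sits 8.5 in from both sides at A = (-38.00, -19.00). That places the tangent points at D = (-46.50, -19.00) on FD and V = (-38.00, -27.50) on VN. Then |WD| = |D − W| = 50.23.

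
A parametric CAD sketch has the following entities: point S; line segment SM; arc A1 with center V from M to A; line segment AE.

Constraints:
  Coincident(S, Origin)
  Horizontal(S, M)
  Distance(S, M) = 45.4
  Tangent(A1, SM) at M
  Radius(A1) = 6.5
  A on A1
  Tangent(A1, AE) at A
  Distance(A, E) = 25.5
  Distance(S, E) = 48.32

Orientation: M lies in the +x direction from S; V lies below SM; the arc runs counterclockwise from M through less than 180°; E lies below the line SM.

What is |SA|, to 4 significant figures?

39.38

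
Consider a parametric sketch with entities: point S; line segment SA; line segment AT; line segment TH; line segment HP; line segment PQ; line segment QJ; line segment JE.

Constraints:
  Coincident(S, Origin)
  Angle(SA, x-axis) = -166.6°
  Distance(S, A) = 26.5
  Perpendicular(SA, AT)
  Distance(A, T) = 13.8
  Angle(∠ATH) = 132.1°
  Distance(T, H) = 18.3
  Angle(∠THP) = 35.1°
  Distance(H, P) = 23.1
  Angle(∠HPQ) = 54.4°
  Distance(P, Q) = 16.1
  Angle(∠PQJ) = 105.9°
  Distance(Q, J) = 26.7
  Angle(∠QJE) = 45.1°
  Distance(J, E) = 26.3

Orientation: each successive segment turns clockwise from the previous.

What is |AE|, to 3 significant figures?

21.8

∠PQJ = 105.9° gives QJ at 70.9° from the x-axis; with |QJ| = 26.7, J = (-22.8, 33.7). ∠QJE = 45.1° gives JE at -64.0° from the x-axis; with |JE| = 26.3, E = (-11.3, 10.1). Then |AE| = |E − A| = 21.8.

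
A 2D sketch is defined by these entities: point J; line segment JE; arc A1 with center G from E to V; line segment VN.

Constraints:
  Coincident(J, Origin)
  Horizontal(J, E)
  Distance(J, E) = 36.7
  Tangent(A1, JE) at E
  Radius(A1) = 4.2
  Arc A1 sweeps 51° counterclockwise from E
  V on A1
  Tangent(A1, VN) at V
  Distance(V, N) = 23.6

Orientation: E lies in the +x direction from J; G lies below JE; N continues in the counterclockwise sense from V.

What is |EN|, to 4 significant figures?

26.91

J is at the origin; JE is horizontal with |JE| = 36.7 and E on the +x side, so E = (36.70, 0.000). Since A1 is tangent to JE there, GE ⟂ JE, so G = E + (0, -4.2) = (36.70, -4.200). On A1, E sits at bearing 90° from G; a 51° counterclockwise sweep puts V at bearing 141°, so V = G + 4.2·(cos 141°, sin 141°) = (33.44, -1.557). A1 meets VN tangentially, so GV is at right angles to VN, so VN runs along (−sin 141°, cos 141°); with |VN| = 23.6, N = (18.58, -19.90). Then |EN| = |N − E| = 26.91.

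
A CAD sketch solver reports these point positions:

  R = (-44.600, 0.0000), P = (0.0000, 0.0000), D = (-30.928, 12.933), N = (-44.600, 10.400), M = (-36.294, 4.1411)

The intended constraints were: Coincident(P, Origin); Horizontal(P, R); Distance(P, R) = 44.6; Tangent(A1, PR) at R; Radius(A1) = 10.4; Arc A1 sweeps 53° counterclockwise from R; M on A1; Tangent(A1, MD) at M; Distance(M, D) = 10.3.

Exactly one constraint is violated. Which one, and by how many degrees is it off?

Tangent(A1, MD) at M — off by 5.60°.

P = (0.00, 0.00) ✓; P.y = 0.00, R.y = 0.00 ✓; |PR| = 44.60 ✓; ∠(NR, RP) = 90.00° ✓; |NR| = 10.40 ✓; bearing(N→M) − bearing(N→R) = 53.00° ✓; |NM| = 10.40 ✓; ∠(NM, MD) = 84.40° ✗; |MD| = 10.30 ✓.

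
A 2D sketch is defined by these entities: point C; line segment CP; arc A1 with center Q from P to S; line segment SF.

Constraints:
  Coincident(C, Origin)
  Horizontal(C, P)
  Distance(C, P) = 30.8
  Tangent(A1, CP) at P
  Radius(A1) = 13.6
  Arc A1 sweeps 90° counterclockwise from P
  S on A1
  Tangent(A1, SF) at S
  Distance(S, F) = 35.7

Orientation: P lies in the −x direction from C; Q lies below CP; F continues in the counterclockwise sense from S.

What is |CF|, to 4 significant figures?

66.35

C is at the origin; CP is horizontal with |CP| = 30.8 and P on the −x side, so P = (-30.80, 0.000). Tangency of A1 to CP means the radius QP is perpendicular to CP, so Q = P + (0, -13.6) = (-30.80, -13.60). On A1, P sits at bearing 90° from Q; a 90° counterclockwise sweep puts S at bearing 180°, so S = Q + 13.6·(cos 180°, sin 180°) = (-44.40, -13.60). Tangency of A1 to SF means the radius QS is perpendicular to SF, so SF runs along (−sin 180°, cos 180°); with |SF| = 35.7, F = (-44.40, -49.30). Then |CF| = |F − C| = 66.35.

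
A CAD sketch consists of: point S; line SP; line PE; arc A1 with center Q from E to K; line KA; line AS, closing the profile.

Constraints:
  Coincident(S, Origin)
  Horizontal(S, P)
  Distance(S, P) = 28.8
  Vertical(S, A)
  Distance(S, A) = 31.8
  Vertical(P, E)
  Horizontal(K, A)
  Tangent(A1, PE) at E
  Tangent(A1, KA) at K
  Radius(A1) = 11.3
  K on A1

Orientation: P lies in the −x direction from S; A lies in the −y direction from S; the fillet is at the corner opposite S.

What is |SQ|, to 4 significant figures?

26.95

SA is vertical with |SA| = 31.8 and A on the −y side, so A = (0.000, -31.80). The virtual corner opposite S is at (-28.80, -31.80). The tangent condition forces QE to be normal to PE and the tangent condition forces QK to be normal to KA, with radius 11.3, so the center Q sits 11.3 in from both sides at Q = (-17.50, -20.50). Then |SQ| = |Q − S| = 26.95.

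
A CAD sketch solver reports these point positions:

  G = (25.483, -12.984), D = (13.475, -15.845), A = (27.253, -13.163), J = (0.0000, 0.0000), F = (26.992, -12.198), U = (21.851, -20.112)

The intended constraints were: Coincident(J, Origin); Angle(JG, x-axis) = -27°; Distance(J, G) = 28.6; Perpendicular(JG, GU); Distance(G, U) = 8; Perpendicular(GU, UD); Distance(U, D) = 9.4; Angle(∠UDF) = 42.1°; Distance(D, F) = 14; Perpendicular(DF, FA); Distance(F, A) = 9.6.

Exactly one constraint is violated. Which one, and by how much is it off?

Distance(F, A) = 9.6 — off by 8.60.

J = (0.00, 0.00) ✓; JG at -27.00° ✓; |JG| = 28.60 ✓; ∠(JG, GU) = 90.00° ✓; |GU| = 8.000 ✓; ∠(GU, UD) = 90.00° ✓; |UD| = 9.400 ✓; ∠UDF = 42.10° ✓; |DF| = 14.00 ✓; ∠(DF, FA) = 89.96° ✓; |FA| = 0.9997 ✗.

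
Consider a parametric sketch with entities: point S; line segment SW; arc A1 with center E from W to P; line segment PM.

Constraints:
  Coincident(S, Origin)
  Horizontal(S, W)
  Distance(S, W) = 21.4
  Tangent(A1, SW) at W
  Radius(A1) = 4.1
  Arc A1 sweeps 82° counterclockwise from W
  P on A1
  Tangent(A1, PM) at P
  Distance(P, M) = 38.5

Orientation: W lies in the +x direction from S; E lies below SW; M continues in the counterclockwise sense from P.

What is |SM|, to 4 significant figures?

43.34

On A1, W sits at bearing 90° from E; an 82° counterclockwise sweep puts P at bearing 172°, so P = E + 4.1·(cos 172°, sin 172°) = (17.34, -3.529). Tangency of A1 to PM means the radius EP is perpendicular to PM, so PM runs along (−sin 172°, cos 172°); with |PM| = 38.5, M = (11.98, -41.65). Then |SM| = |M − S| = 43.34.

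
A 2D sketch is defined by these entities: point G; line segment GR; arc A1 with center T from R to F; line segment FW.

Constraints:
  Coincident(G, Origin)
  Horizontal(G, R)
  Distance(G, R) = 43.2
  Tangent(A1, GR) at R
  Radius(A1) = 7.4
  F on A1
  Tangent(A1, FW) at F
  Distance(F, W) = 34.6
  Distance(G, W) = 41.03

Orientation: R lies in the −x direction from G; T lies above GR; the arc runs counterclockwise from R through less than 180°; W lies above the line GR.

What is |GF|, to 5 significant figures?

36.800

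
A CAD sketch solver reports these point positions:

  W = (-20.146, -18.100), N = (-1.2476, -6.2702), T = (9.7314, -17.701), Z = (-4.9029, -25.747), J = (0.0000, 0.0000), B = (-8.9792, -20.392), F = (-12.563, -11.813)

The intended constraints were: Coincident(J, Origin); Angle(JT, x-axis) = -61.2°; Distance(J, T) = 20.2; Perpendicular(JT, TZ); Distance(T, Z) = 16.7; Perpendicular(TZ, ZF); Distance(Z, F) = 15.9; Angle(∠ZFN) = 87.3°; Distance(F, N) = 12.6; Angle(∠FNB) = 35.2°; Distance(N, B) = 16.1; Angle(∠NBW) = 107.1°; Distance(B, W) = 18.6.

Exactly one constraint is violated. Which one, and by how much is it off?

Distance(B, W) = 18.6 — off by 7.20.

J = (0.00, 0.00) ✓; JT at -61.20° ✓; |JT| = 20.20 ✓; ∠(JT, TZ) = 90.00° ✓; |TZ| = 16.70 ✓; ∠(TZ, ZF) = 90.00° ✓; |ZF| = 15.90 ✓; ∠ZFN = 87.30° ✓; |FN| = 12.60 ✓; ∠FNB = 35.20° ✓; |NB| = 16.10 ✓; ∠NBW = 107.1° ✓; |BW| = 11.40 ✗.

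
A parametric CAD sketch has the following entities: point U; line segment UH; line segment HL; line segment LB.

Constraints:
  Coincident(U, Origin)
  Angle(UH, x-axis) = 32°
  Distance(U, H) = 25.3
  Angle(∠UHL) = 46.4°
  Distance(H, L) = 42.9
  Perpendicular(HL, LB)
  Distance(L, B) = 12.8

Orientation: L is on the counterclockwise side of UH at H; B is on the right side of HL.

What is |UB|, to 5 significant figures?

40.204

∠UHL = 46.4°, so HL runs at 32.0° + (180° − 46.4°) = 165.60° from the x-axis; with |HL| = 42.9, L = H + 42.9·(cos 165.60°, sin 165.60°) = (-20.097, 24.076). HL ⟂ LB; with |LB| = 12.8 on the right of HL, B = L + 12.8·(0.24869, 0.96858) = (-16.913, 36.474). Then |UB| = |B − U| = 40.204.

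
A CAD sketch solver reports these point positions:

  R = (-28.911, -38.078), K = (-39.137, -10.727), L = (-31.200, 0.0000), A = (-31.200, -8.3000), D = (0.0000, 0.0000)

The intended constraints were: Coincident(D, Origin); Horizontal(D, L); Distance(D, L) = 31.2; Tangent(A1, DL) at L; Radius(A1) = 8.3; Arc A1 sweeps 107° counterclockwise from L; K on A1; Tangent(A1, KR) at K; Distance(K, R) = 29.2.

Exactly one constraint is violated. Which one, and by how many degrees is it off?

Tangent(A1, KR) at K — off by 3.50°.

D = (0.00, 0.00) ✓; D.y = 0.00, L.y = 0.00 ✓; |DL| = 31.20 ✓; ∠(AL, LD) = 90.00° ✓; |AL| = 8.300 ✓; bearing(A→K) − bearing(A→L) = 107.0° ✓; |AK| = 8.300 ✓; ∠(AK, KR) = 86.50° ✗; |KR| = 29.20 ✓.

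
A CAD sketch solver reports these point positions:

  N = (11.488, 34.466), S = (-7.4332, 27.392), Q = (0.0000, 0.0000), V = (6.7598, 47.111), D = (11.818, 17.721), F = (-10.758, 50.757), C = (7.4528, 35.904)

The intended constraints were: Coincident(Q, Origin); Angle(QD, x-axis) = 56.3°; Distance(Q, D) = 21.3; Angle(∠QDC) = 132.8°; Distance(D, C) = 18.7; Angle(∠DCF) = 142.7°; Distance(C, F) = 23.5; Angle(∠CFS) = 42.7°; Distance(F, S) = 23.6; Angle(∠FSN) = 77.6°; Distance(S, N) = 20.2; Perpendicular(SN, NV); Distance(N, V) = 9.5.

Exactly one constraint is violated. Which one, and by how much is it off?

Distance(N, V) = 9.5 — off by 4.00.

Q = (0.00, 0.00) ✓; QD at 56.30° ✓; |QD| = 21.30 ✓; ∠QDC = 132.8° ✓; |DC| = 18.70 ✓; ∠DCF = 142.7° ✓; |CF| = 23.50 ✓; ∠CFS = 42.70° ✓; |FS| = 23.60 ✓; ∠FSN = 77.60° ✓; |SN| = 20.20 ✓; ∠(SN, NV) = 90.00° ✓; |NV| = 13.50 ✗.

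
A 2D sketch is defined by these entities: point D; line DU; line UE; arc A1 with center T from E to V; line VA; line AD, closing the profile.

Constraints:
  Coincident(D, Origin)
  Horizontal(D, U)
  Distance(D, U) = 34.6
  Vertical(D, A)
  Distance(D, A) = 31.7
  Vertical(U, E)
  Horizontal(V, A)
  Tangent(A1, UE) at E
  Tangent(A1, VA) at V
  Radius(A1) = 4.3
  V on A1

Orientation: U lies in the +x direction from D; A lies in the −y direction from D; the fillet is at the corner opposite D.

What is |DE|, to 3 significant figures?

44.1

D is at the origin; DU is horizontal with |DU| = 34.6 and U on the +x side, so U = (34.6, 0.00). D and A share the same x with |DA| = 31.7 and A on the −y side, so A = (0.00, -31.7). The virtual corner opposite D is at (34.6, -31.7). The tangent condition forces TE to be normal to UE and A1 meets VA tangentially, so TV is at right angles to VA, with radius 4.3, so the center T sits 4.3 in from both sides at T = (30.3, -27.4). That places the tangent points at E = (34.6, -27.4) on UE and V = (30.3, -31.7) on VA. Then |DE| = |E − D| = 44.1.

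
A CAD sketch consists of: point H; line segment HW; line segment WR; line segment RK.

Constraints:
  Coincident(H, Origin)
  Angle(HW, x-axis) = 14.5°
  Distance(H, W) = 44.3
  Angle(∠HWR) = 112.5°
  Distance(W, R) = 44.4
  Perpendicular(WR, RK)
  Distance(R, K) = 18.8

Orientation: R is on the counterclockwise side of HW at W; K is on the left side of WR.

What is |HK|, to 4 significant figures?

65.22

H is at the origin; HW runs at 14.5° with length 44.3, so W = 44.3·(cos 14.5°, sin 14.5°) = (42.89, 11.09). ∠HWR = 112.5°, so WR runs at 14.5° + (180° − 112.5°) = 82.00° from the x-axis; with |WR| = 44.4, R = W + 44.4·(cos 82.00°, sin 82.00°) = (49.07, 55.06). WR is perpendicular to RK; with |RK| = 18.8 on the left of WR, K = R + 18.8·(-0.9903, 0.1392) = (30.45, 57.68). Then |HK| = |K − H| = 65.22.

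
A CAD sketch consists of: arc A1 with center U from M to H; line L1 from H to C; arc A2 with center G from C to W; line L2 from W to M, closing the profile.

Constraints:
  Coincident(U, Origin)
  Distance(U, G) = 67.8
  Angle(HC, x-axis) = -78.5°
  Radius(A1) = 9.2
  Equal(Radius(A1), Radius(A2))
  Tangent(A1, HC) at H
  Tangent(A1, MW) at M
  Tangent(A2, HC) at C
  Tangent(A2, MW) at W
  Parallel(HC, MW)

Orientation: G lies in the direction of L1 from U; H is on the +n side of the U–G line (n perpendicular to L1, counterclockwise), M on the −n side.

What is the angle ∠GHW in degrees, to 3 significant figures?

7.46°

The slot axis is L1's direction at -78.5°, so u = (cos -78.5°, sin -78.5°) = (0.199, -0.980) and n = (−sin -78.5°, cos -78.5°) = (0.980, 0.199). U is at the origin and G lies 67.8 along u from U, so G = 67.8·u = (13.5, -66.4). Tangency of A1 to both parallel lines with radius 9.2 puts H and M at U ± 9.2·n: H = (9.02, 1.83), M = (-9.02, -1.83). Equal radii place C and W the same way about G: C = G + 9.2·n = (22.5, -64.6), W = G − 9.2·n = (4.50, -68.3). Then cos ∠GHW = HG·HW / (|HG||HW|), giving 7.46°.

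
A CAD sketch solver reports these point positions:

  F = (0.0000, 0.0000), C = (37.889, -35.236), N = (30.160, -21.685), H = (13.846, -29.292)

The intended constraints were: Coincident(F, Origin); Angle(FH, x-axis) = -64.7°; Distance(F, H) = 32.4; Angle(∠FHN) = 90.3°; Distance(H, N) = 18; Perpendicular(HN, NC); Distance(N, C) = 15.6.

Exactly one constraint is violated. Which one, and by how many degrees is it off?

Perpendicular(HN, NC) — off by 4.70°.

F = (0.00, 0.00) ✓; FH at -64.70° ✓; |FH| = 32.40 ✓; ∠FHN = 90.30° ✓; |HN| = 18.00 ✓; ∠(HN, NC) = 85.30° ✗; |NC| = 15.60 ✓.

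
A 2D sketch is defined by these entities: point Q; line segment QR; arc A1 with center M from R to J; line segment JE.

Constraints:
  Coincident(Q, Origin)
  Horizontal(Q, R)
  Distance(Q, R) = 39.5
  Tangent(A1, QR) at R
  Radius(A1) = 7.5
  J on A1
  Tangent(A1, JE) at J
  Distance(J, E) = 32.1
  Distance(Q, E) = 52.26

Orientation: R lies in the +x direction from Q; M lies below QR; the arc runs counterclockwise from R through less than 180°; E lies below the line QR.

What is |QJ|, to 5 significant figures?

32.969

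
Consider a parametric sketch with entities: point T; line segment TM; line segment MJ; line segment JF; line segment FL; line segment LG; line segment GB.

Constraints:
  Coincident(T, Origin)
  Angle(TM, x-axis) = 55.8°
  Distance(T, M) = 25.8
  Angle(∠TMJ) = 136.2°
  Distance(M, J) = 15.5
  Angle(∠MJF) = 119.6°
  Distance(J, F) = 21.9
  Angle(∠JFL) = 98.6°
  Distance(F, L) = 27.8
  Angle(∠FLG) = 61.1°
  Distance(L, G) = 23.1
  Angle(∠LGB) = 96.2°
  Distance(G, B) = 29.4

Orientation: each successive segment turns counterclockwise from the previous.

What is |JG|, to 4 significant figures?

19.96

T is at the origin; TM runs at 55.8° with length 25.8, so M = (14.50, 21.34). ∠TMJ = 136.2° gives MJ at 99.60° from the x-axis; with |MJ| = 15.5, J = (11.92, 36.62). ∠MJF = 119.6° gives JF at 160.0° from the x-axis; with |JF| = 21.9, F = (-8.662, 44.11). ∠JFL = 98.6° gives FL at -118.6° from the x-axis; with |FL| = 27.8, L = (-21.97, 19.70). ∠FLG = 61.1° gives LG at 0.3000° from the x-axis; with |LG| = 23.1, G = (1.130, 19.82). Then |JG| = |G − J| = 19.96.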